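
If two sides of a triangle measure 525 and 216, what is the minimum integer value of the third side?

The third side must be strictly greater than |525 − 216| = 309.
The smallest integer above 309 is 310.

310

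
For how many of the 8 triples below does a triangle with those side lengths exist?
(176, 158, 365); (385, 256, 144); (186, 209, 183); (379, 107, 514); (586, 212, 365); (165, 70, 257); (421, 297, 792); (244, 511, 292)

3

(158,176,365): 158+176 ≤ 365 → not valid
(144,256,385): 144+256 > 385 → valid
(183,186,209): 183+186 > 209 → valid
(107,379,514): 107+379 ≤ 514 → not valid
(212,365,586): 212+365 ≤ 586 → not valid
(70,165,257): 70+165 ≤ 257 → not valid
(297,421,792): 297+421 ≤ 792 → not valid
(244,292,511): 244+292 > 511 → valid
3 of the 8 triples form a triangle.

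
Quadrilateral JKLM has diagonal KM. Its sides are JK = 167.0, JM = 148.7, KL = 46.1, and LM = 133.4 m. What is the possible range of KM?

87.3 < KM < 179.5

From triangle JKM: |167.0 − 148.7| < KM < 167.0 + 148.7, i.e. 18.3 < KM < 315.7.
From triangle LKM: 87.3 < KM < 179.5.
Both must hold, so KM lies in the intersection.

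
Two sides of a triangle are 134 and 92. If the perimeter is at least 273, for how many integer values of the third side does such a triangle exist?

Triangle inequality: 42 < x < 226. Perimeter ≥ 273 gives x ≥ 273 − 134 − 92 = 47.
So 47 ≤ x < 226; integers 47 through 225: 179 values.

179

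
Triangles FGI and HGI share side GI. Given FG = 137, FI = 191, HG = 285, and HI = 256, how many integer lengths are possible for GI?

273

From triangle FGI: 54 < GI < 328.
From triangle HGI: 29 < GI < 541.
Intersection: 54 < GI < 328, so integers 55 through 327: 273 values.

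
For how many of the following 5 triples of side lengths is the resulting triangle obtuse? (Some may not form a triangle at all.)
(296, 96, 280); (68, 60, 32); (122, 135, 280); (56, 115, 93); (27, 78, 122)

1

(296,96,280): 96²+280² = 87616 = 296² → right
(68,60,32): 32²+60² = 4624 = 68² → right
(122,135,280): 122+135 ≤ 280, not a triangle
(56,115,93): 56²+93² = 11785 < 13225 = 115² → obtuse
(27,78,122): 27+78 ≤ 122, not a triangle
1 of the 5 is obtuse.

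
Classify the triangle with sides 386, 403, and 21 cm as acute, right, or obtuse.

obtuse

Compare the square of the longest side to the sum of squares of the other two: 21² + 386² = 149437 < 162409 = 403².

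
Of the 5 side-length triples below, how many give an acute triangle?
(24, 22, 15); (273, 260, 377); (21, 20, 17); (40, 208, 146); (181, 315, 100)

2

(24,22,15): 15²+22² = 709 > 576 = 24² → acute
(273,260,377): 260²+273² = 142129 = 377² → right
(21,20,17): 17²+20² = 689 > 441 = 21² → acute
(40,208,146): 40+146 ≤ 208, not a triangle
(181,315,100): 100+181 ≤ 315, not a triangle
2 of the 5 are acute.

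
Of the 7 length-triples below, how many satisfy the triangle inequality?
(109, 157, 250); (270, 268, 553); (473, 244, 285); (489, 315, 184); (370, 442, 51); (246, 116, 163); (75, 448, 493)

5

(109,157,250): 109+157 > 250 → valid
(268,270,553): 268+270 ≤ 553 → not valid
(244,285,473): 244+285 > 473 → valid
(184,315,489): 184+315 > 489 → valid
(51,370,442): 51+370 ≤ 442 → not valid
(116,163,246): 116+163 > 246 → valid
(75,448,493): 75+448 > 493 → valid
5 of the 7 triples form a triangle.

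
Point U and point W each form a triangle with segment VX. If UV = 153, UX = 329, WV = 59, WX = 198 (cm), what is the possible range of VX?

176 < VX < 257

From triangle UVX: |153 − 329| < VX < 153 + 329, i.e. 176 < VX < 482.
From triangle WVX: 139 < VX < 257.
Both must hold, so VX lies in the intersection.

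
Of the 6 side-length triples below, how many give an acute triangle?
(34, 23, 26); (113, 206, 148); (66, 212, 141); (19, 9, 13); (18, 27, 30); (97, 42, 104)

3

(34,23,26): 23²+26² = 1205 > 1156 = 34² → acute
(113,206,148): 113²+148² = 34673 < 42436 = 206² → obtuse
(66,212,141): 66+141 ≤ 212, not a triangle
(19,9,13): 9²+13² = 250 < 361 = 19² → obtuse
(18,27,30): 18²+27² = 1053 > 900 = 30² → acute
(97,42,104): 42²+97² = 11173 > 10816 = 104² → acute
3 of the 6 are acute.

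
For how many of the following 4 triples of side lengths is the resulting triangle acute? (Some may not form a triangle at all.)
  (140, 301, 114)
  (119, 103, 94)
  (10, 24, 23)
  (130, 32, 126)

2

(140,301,114): 114+140 ≤ 301, not a triangle
(119,103,94): 94²+103² = 19445 > 14161 = 119² → acute
(10,24,23): 10²+23² = 629 > 576 = 24² → acute
(130,32,126): 32²+126² = 16900 = 130² → right
2 of the 4 are acute.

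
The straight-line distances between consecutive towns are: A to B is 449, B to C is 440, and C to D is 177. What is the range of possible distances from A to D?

0 ≤ AD ≤ 1066

The maximum is all hops collinear in one direction: 449 + 440 + 177 = 1066.
The longest hop is 449; the others sum to 617. Since 449 ≤ 617, the path can fold back on itself completely, so the minimum distance is 0.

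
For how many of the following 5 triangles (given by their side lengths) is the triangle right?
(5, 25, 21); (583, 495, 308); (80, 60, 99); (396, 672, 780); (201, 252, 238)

2

(5,25,21): 5²+21² = 466 < 625 = 25² → obtuse
(583,495,308): 308²+495² = 339889 = 583² → right
(80,60,99): 60²+80² = 10000 > 9801 = 99² → acute
(396,672,780): 396²+672² = 608400 = 780² → right
(201,252,238): 201²+238² = 97045 > 63504 = 252² → acute
2 of the 5 are right.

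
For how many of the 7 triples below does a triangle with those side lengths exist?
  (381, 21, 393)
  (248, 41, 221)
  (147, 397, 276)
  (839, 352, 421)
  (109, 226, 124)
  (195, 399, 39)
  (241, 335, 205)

(21,381,393): 21+381 > 393 → valid
(41,221,248): 41+221 > 248 → valid
(147,276,397): 147+276 > 397 → valid
(352,421,839): 352+421 ≤ 839 → not valid
(109,124,226): 109+124 > 226 → valid
(39,195,399): 39+195 ≤ 399 → not valid
(205,241,335): 205+241 > 335 → valid
5 of the 7 triples form a triangle.

5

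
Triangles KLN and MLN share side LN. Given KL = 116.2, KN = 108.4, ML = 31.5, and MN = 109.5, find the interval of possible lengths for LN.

78.0 < LN < 141.0

From triangle KLN: |116.2 − 108.4| < LN < 116.2 + 108.4, i.e. 7.8 < LN < 224.6.
From triangle MLN: 78.0 < LN < 141.0.
Both must hold, so LN lies in the intersection.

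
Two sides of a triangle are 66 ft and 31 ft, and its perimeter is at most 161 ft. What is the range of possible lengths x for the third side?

35 < x ≤ 64

Triangle inequality alone gives 35 < x < 97.
The perimeter condition gives x ≤ 161 − 66 − 31 = 64.
Intersecting the two: 35 < x ≤ 64.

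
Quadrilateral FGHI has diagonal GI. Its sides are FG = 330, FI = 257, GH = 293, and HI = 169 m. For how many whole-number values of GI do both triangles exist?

From triangle FGI: 73 < GI < 587.
From triangle HGI: 124 < GI < 462.
Intersection: 124 < GI < 462, so integers 125 through 461: 337 values.

337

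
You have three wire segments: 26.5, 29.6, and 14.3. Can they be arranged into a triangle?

The longest side is 29.6, and the other two sum to 40.8.
Since 40.8 > 29.6, the triangle inequality holds.

Yes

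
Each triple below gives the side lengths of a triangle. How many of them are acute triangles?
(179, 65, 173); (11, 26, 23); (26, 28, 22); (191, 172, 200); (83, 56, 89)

(179,65,173): 65²+173² = 34154 > 32041 = 179² → acute
(11,26,23): 11²+23² = 650 < 676 = 26² → obtuse
(26,28,22): 22²+26² = 1160 > 784 = 28² → acute
(191,172,200): 172²+191² = 66065 > 40000 = 200² → acute
(83,56,89): 56²+83² = 10025 > 7921 = 89² → acute
4 of the 5 are acute.

4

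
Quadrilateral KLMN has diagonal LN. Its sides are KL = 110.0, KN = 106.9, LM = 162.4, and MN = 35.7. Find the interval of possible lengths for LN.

126.7 < LN < 198.1

From triangle KLN: |110.0 − 106.9| < LN < 110.0 + 106.9, i.e. 3.1 < LN < 216.9.
From triangle MLN: 126.7 < LN < 198.1.
Both must hold, so LN lies in the intersection.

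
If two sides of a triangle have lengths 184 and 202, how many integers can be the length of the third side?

367

The third side lies in the open interval (18, 386).
Integers from 19 to 385 inclusive: 385 − 19 + 1 = 367.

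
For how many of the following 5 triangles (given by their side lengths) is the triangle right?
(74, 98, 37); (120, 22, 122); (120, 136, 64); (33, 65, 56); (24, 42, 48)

(74,98,37): 37²+74² = 6845 < 9604 = 98² → obtuse
(120,22,122): 22²+120² = 14884 = 122² → right
(120,136,64): 64²+120² = 18496 = 136² → right
(33,65,56): 33²+56² = 4225 = 65² → right
(24,42,48): 24²+42² = 2340 > 2304 = 48² → acute
3 of the 5 are right.

3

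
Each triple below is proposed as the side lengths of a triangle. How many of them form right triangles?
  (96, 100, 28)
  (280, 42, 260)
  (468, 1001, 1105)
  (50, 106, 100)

2

(96,100,28): 28²+96² = 10000 = 100² → right
(280,42,260): 42²+260² = 69364 < 78400 = 280² → obtuse
(468,1001,1105): 468²+1001² = 1221025 = 1105² → right
(50,106,100): 50²+100² = 12500 > 11236 = 106² → acute
2 of the 4 are right.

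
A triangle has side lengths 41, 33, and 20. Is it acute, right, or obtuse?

Compare the square of the longest side to the sum of squares of the other two: 20² + 33² = 1489 < 1681 = 41².

obtuse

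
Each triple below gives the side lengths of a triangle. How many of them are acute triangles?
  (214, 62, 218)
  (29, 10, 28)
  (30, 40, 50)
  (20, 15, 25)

2

(214,62,218): 62²+214² = 49640 > 47524 = 218² → acute
(29,10,28): 10²+28² = 884 > 841 = 29² → acute
(30,40,50): 30²+40² = 2500 = 50² → right
(20,15,25): 15²+20² = 625 = 25² → right
2 of the 4 are acute.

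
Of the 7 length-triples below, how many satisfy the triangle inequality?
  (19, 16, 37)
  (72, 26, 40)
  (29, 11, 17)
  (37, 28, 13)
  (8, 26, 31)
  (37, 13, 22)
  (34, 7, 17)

2

(16,19,37): 16+19 ≤ 37 → not valid
(26,40,72): 26+40 ≤ 72 → not valid
(11,17,29): 11+17 ≤ 29 → not valid
(13,28,37): 13+28 > 37 → valid
(8,26,31): 8+26 > 31 → valid
(13,22,37): 13+22 ≤ 37 → not valid
(7,17,34): 7+17 ≤ 34 → not valid
2 of the 7 triples form a triangle.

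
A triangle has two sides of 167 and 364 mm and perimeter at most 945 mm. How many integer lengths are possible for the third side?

Triangle inequality: 197 < x < 531. Perimeter ≤ 945 gives x ≤ 945 − 167 − 364 = 414.
So 197 < x ≤ 414; integers 198 through 414: 217 values.

217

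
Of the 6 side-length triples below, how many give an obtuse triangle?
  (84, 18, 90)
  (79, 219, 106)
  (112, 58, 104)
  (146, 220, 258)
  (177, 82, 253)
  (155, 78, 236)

(84,18,90): 18²+84² = 7380 < 8100 = 90² → obtuse
(79,219,106): 79+106 ≤ 219, not a triangle
(112,58,104): 58²+104² = 14180 > 12544 = 112² → acute
(146,220,258): 146²+220² = 69716 > 66564 = 258² → acute
(177,82,253): 82²+177² = 38053 < 64009 = 253² → obtuse
(155,78,236): 78+155 ≤ 236, not a triangle
2 of the 6 are obtuse.

2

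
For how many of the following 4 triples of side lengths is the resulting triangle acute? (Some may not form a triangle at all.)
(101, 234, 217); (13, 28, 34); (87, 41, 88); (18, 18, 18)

3

(101,234,217): 101²+217² = 57290 > 54756 = 234² → acute
(13,28,34): 13²+28² = 953 < 1156 = 34² → obtuse
(87,41,88): 41²+87² = 9250 > 7744 = 88² → acute
(18,18,18): 18²+18² = 648 > 324 = 18² → acute
3 of the 4 are acute.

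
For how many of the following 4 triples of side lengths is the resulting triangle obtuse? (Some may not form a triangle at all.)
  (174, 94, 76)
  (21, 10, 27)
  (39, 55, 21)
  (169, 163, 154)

2

(174,94,76): 76+94 ≤ 174, not a triangle
(21,10,27): 10²+21² = 541 < 729 = 27² → obtuse
(39,55,21): 21²+39² = 1962 < 3025 = 55² → obtuse
(169,163,154): 154²+163² = 50285 > 28561 = 169² → acute
2 of the 4 are obtuse.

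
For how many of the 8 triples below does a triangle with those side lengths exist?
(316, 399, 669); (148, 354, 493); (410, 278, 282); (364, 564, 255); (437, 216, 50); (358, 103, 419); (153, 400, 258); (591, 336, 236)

6

(316,399,669): 316+399 > 669 → valid
(148,354,493): 148+354 > 493 → valid
(278,282,410): 278+282 > 410 → valid
(255,364,564): 255+364 > 564 → valid
(50,216,437): 50+216 ≤ 437 → not valid
(103,358,419): 103+358 > 419 → valid
(153,258,400): 153+258 > 400 → valid
(236,336,591): 236+336 ≤ 591 → not valid
6 of the 8 triples form a triangle.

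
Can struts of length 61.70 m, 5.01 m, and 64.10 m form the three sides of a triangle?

Yes

The longest side is 64.10, and the other two sum to 66.71.
Since 66.71 > 64.10, the triangle inequality holds.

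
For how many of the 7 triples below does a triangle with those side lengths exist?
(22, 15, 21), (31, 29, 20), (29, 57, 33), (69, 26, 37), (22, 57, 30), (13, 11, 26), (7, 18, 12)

(15,21,22): 15+21 > 22 → valid
(20,29,31): 20+29 > 31 → valid
(29,33,57): 29+33 > 57 → valid
(26,37,69): 26+37 ≤ 69 → not valid
(22,30,57): 22+30 ≤ 57 → not valid
(11,13,26): 11+13 ≤ 26 → not valid
(7,12,18): 7+12 > 18 → valid
4 of the 7 triples form a triangle.

4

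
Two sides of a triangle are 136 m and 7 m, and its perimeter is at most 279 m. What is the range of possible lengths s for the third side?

Triangle inequality alone gives 129 < s < 143.
The perimeter condition gives s ≤ 279 − 136 − 7 = 136.
Intersecting the two: 129 < s ≤ 136.

129 < s ≤ 136 m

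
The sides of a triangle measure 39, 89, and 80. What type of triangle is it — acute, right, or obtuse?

right

Compare the square of the longest side to the sum of squares of the other two: 39² + 80² = 7921 = 89².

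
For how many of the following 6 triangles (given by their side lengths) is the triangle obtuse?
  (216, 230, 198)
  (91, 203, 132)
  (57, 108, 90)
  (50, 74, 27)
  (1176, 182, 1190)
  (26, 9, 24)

(216,230,198): 198²+216² = 85860 > 52900 = 230² → acute
(91,203,132): 91²+132² = 25705 < 41209 = 203² → obtuse
(57,108,90): 57²+90² = 11349 < 11664 = 108² → obtuse
(50,74,27): 27²+50² = 3229 < 5476 = 74² → obtuse
(1176,182,1190): 182²+1176² = 1416100 = 1190² → right
(26,9,24): 9²+24² = 657 < 676 = 26² → obtuse
4 of the 6 are obtuse.

4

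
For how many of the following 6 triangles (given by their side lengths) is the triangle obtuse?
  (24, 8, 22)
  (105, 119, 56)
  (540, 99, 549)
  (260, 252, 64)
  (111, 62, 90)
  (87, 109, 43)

(24,8,22): 8²+22² = 548 < 576 = 24² → obtuse
(105,119,56): 56²+105² = 14161 = 119² → right
(540,99,549): 99²+540² = 301401 = 549² → right
(260,252,64): 64²+252² = 67600 = 260² → right
(111,62,90): 62²+90² = 11944 < 12321 = 111² → obtuse
(87,109,43): 43²+87² = 9418 < 11881 = 109² → obtuse
3 of the 6 are obtuse.

3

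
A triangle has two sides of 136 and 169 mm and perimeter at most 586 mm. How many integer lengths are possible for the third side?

248

Triangle inequality: 33 < x < 305. Perimeter ≤ 586 gives x ≤ 586 − 136 − 169 = 281.
So 33 < x ≤ 281; integers 34 through 281: 248 values.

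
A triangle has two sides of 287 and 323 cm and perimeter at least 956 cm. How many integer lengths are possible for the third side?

Triangle inequality: 36 < x < 610. Perimeter ≥ 956 gives x ≥ 956 − 287 − 323 = 346.
So 346 ≤ x < 610; integers 346 through 609: 264 values.

264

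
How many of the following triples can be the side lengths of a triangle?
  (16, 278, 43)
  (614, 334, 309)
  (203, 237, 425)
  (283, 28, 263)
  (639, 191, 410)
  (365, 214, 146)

(16,43,278): 16+43 ≤ 278 → not valid
(309,334,614): 309+334 > 614 → valid
(203,237,425): 203+237 > 425 → valid
(28,263,283): 28+263 > 283 → valid
(191,410,639): 191+410 ≤ 639 → not valid
(146,214,365): 146+214 ≤ 365 → not valid
3 of the 6 triples form a triangle.

3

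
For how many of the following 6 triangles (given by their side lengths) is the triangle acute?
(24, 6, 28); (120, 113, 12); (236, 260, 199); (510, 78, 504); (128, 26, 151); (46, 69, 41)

(24,6,28): 6²+24² = 612 < 784 = 28² → obtuse
(120,113,12): 12²+113² = 12913 < 14400 = 120² → obtuse
(236,260,199): 199²+236² = 95297 > 67600 = 260² → acute
(510,78,504): 78²+504² = 260100 = 510² → right
(128,26,151): 26²+128² = 17060 < 22801 = 151² → obtuse
(46,69,41): 41²+46² = 3797 < 4761 = 69² → obtuse
1 of the 6 is acute.

1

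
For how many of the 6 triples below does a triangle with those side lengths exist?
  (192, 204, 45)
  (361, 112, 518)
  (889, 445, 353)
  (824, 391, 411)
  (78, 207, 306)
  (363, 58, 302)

(45,192,204): 45+192 > 204 → valid
(112,361,518): 112+361 ≤ 518 → not valid
(353,445,889): 353+445 ≤ 889 → not valid
(391,411,824): 391+411 ≤ 824 → not valid
(78,207,306): 78+207 ≤ 306 → not valid
(58,302,363): 58+302 ≤ 363 → not valid
1 of the 6 triples forms a triangle.

1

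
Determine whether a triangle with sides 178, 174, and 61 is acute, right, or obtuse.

acute

Compare the square of the longest side to the sum of squares of the other two: 61² + 174² = 33997 > 31684 = 178².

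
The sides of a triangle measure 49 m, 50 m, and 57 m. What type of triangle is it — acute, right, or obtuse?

acute

Compare the square of the longest side to the sum of squares of the other two: 49² + 50² = 4901 > 3249 = 57².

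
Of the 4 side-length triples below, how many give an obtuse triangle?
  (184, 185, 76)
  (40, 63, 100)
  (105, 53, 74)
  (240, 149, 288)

3

(184,185,76): 76²+184² = 39632 > 34225 = 185² → acute
(40,63,100): 40²+63² = 5569 < 10000 = 100² → obtuse
(105,53,74): 53²+74² = 8285 < 11025 = 105² → obtuse
(240,149,288): 149²+240² = 79801 < 82944 = 288² → obtuse
3 of the 4 are obtuse.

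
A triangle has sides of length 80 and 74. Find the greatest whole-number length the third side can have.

The third side must be strictly less than 80 + 74 = 154.
The largest integer below 154 is 153.

153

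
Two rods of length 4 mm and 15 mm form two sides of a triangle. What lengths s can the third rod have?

By the triangle inequality, s must be less than 4 + 15 = 19 and greater than |4 − 15| = 11.

11 < s < 19 (mm)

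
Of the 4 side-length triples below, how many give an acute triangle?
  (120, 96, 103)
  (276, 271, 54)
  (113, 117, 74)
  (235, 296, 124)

3

(120,96,103): 96²+103² = 19825 > 14400 = 120² → acute
(276,271,54): 54²+271² = 76357 > 76176 = 276² → acute
(113,117,74): 74²+113² = 18245 > 13689 = 117² → acute
(235,296,124): 124²+235² = 70601 < 87616 = 296² → obtuse
3 of the 4 are acute.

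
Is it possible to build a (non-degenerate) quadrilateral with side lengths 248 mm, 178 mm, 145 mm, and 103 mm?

A quadrilateral exists iff every side is shorter than the sum of the others — equivalently, the longest side is less than the sum of the rest.
Longest side 248 < 426 (sum of the remaining 3), so yes.

Yes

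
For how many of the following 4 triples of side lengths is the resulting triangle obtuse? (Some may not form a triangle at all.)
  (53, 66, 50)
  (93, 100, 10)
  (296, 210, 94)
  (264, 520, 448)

2

(53,66,50): 50²+53² = 5309 > 4356 = 66² → acute
(93,100,10): 10²+93² = 8749 < 10000 = 100² → obtuse
(296,210,94): 94²+210² = 52936 < 87616 = 296² → obtuse
(264,520,448): 264²+448² = 270400 = 520² → right
2 of the 4 are obtuse.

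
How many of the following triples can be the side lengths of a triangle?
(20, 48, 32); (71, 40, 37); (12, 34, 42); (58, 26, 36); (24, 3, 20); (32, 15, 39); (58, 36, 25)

6

(20,32,48): 20+32 > 48 → valid
(37,40,71): 37+40 > 71 → valid
(12,34,42): 12+34 > 42 → valid
(26,36,58): 26+36 > 58 → valid
(3,20,24): 3+20 ≤ 24 → not valid
(15,32,39): 15+32 > 39 → valid
(25,36,58): 25+36 > 58 → valid
6 of the 7 triples form a triangle.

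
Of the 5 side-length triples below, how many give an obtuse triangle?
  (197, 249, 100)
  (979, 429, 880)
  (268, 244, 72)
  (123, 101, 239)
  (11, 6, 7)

3

(197,249,100): 100²+197² = 48809 < 62001 = 249² → obtuse
(979,429,880): 429²+880² = 958441 = 979² → right
(268,244,72): 72²+244² = 64720 < 71824 = 268² → obtuse
(123,101,239): 101+123 ≤ 239, not a triangle
(11,6,7): 6²+7² = 85 < 121 = 11² → obtuse
3 of the 5 are obtuse.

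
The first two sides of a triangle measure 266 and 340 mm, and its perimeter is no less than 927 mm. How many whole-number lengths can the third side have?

285

Triangle inequality: 74 < x < 606. Perimeter ≥ 927 gives x ≥ 927 − 266 − 340 = 321.
So 321 ≤ x < 606; integers 321 through 605: 285 values.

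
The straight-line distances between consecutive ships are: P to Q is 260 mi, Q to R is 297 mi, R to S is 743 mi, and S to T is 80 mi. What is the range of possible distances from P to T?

The maximum is all hops collinear in one direction: 260 + 297 + 743 + 80 = 1380.
The longest hop is 743; the others sum to 637. Folding the others back against it leaves at least 743 − 637 = 106.

106 ≤ PT ≤ 1380 mi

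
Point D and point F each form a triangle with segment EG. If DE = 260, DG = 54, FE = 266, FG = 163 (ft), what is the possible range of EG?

From triangle DEG: |260 − 54| < EG < 260 + 54, i.e. 206 < EG < 314.
From triangle FEG: 103 < EG < 429.
Both must hold, so EG lies in the intersection.

206 < EG < 314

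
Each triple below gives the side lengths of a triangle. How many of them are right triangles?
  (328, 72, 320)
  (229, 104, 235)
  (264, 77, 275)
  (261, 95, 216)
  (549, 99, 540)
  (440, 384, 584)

4

(328,72,320): 72²+320² = 107584 = 328² → right
(229,104,235): 104²+229² = 63257 > 55225 = 235² → acute
(264,77,275): 77²+264² = 75625 = 275² → right
(261,95,216): 95²+216² = 55681 < 68121 = 261² → obtuse
(549,99,540): 99²+540² = 301401 = 549² → right
(440,384,584): 384²+440² = 341056 = 584² → right
4 of the 6 are right.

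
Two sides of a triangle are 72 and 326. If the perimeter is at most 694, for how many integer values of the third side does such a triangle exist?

Triangle inequality: 254 < x < 398. Perimeter ≤ 694 gives x ≤ 694 − 72 − 326 = 296.
So 254 < x ≤ 296; integers 255 through 296: 42 values.

42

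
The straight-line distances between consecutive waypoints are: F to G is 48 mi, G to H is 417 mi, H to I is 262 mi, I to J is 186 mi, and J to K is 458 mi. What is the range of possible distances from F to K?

0 ≤ FK ≤ 1371 mi

The maximum is all hops collinear in one direction: 48 + 417 + 262 + 186 + 458 = 1371.
The longest hop is 458; the others sum to 913. Since 458 ≤ 913, the path can fold back on itself completely, so the minimum distance is 0.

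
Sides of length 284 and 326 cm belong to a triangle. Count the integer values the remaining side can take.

The third side lies in the open interval (42, 610).
Integers from 43 to 609 inclusive: 609 − 43 + 1 = 567.

567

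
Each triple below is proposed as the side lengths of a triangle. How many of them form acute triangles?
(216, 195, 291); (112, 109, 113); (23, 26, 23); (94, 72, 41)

(216,195,291): 195²+216² = 84681 = 291² → right
(112,109,113): 109²+112² = 24425 > 12769 = 113² → acute
(23,26,23): 23²+23² = 1058 > 676 = 26² → acute
(94,72,41): 41²+72² = 6865 < 8836 = 94² → obtuse
2 of the 4 are acute.

2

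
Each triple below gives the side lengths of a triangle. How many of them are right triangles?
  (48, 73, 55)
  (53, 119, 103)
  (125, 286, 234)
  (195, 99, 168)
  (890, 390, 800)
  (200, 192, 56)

4

(48,73,55): 48²+55² = 5329 = 73² → right
(53,119,103): 53²+103² = 13418 < 14161 = 119² → obtuse
(125,286,234): 125²+234² = 70381 < 81796 = 286² → obtuse
(195,99,168): 99²+168² = 38025 = 195² → right
(890,390,800): 390²+800² = 792100 = 890² → right
(200,192,56): 56²+192² = 40000 = 200² → right
4 of the 6 are right.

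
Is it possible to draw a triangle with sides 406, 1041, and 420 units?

No

The longest side is 1041, but the other two sum to only 826.
826 < 1041, so the triangle inequality fails.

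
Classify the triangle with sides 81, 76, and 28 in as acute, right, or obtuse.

obtuse

Compare the square of the longest side to the sum of squares of the other two: 28² + 76² = 6560 < 6561 = 81².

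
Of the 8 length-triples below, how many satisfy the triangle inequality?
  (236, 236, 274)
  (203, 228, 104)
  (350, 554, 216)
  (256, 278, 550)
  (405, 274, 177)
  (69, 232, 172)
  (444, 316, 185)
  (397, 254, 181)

7

(236,236,274): 236+236 > 274 → valid
(104,203,228): 104+203 > 228 → valid
(216,350,554): 216+350 > 554 → valid
(256,278,550): 256+278 ≤ 550 → not valid
(177,274,405): 177+274 > 405 → valid
(69,172,232): 69+172 > 232 → valid
(185,316,444): 185+316 > 444 → valid
(181,254,397): 181+254 > 397 → valid
7 of the 8 triples form a triangle.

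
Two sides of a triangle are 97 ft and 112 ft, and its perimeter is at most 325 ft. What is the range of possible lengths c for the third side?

15 < c ≤ 116

Triangle inequality alone gives 15 < c < 209.
The perimeter condition gives c ≤ 325 − 97 − 112 = 116.
Intersecting the two: 15 < c ≤ 116.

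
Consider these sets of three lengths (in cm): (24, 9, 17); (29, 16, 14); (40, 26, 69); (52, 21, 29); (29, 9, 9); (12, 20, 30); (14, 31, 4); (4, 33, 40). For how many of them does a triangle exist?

3

(9,17,24): 9+17 > 24 → valid
(14,16,29): 14+16 > 29 → valid
(26,40,69): 26+40 ≤ 69 → not valid
(21,29,52): 21+29 ≤ 52 → not valid
(9,9,29): 9+9 ≤ 29 → not valid
(12,20,30): 12+20 > 30 → valid
(4,14,31): 4+14 ≤ 31 → not valid
(4,33,40): 4+33 ≤ 40 → not valid
3 of the 8 triples form a triangle.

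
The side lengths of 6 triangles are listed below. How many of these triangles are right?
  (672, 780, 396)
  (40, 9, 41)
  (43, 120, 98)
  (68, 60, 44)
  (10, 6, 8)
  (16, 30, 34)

(672,780,396): 396²+672² = 608400 = 780² → right
(40,9,41): 9²+40² = 1681 = 41² → right
(43,120,98): 43²+98² = 11453 < 14400 = 120² → obtuse
(68,60,44): 44²+60² = 5536 > 4624 = 68² → acute
(10,6,8): 6²+8² = 100 = 10² → right
(16,30,34): 16²+30² = 1156 = 34² → right
4 of the 6 are right.

4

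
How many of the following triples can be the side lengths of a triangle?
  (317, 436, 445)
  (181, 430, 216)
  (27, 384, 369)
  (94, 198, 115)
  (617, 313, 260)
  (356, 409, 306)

(317,436,445): 317+436 > 445 → valid
(181,216,430): 181+216 ≤ 430 → not valid
(27,369,384): 27+369 > 384 → valid
(94,115,198): 94+115 > 198 → valid
(260,313,617): 260+313 ≤ 617 → not valid
(306,356,409): 306+356 > 409 → valid
4 of the 6 triples form a triangle.

4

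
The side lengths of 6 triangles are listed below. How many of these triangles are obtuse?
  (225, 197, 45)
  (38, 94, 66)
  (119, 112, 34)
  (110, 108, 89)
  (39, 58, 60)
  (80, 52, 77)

(225,197,45): 45²+197² = 40834 < 50625 = 225² → obtuse
(38,94,66): 38²+66² = 5800 < 8836 = 94² → obtuse
(119,112,34): 34²+112² = 13700 < 14161 = 119² → obtuse
(110,108,89): 89²+108² = 19585 > 12100 = 110² → acute
(39,58,60): 39²+58² = 4885 > 3600 = 60² → acute
(80,52,77): 52²+77² = 8633 > 6400 = 80² → acute
3 of the 6 are obtuse.

3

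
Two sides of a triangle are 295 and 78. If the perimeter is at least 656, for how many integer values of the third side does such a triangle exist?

90

Triangle inequality: 217 < x < 373. Perimeter ≥ 656 gives x ≥ 656 − 295 − 78 = 283.
So 283 ≤ x < 373; integers 283 through 372: 90 values.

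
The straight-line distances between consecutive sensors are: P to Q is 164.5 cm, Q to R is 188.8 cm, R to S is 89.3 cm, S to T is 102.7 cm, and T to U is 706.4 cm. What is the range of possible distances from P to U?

The maximum is all hops collinear in one direction: 164.5 + 188.8 + 89.3 + 102.7 + 706.4 = 1251.7.
The longest hop is 706.4; the others sum to 545.3. Folding the others back against it leaves at least 706.4 − 545.3 = 161.1.

161.1 ≤ PU ≤ 1251.7 cm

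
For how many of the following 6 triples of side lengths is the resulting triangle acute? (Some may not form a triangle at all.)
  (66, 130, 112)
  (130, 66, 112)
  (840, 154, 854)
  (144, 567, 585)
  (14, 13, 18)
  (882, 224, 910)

(66,130,112): 66²+112² = 16900 = 130² → right
(130,66,112): 66²+112² = 16900 = 130² → right
(840,154,854): 154²+840² = 729316 = 854² → right
(144,567,585): 144²+567² = 342225 = 585² → right
(14,13,18): 13²+14² = 365 > 324 = 18² → acute
(882,224,910): 224²+882² = 828100 = 910² → right
1 of the 6 is acute.

1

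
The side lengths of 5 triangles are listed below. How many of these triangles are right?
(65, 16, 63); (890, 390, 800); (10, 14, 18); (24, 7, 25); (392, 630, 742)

(65,16,63): 16²+63² = 4225 = 65² → right
(890,390,800): 390²+800² = 792100 = 890² → right
(10,14,18): 10²+14² = 296 < 324 = 18² → obtuse
(24,7,25): 7²+24² = 625 = 25² → right
(392,630,742): 392²+630² = 550564 = 742² → right
4 of the 5 are right.

4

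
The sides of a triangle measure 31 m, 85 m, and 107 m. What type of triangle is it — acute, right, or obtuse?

obtuse

Compare the square of the longest side to the sum of squares of the other two: 31² + 85² = 8186 < 11449 = 107².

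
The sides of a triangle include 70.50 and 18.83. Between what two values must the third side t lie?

By the triangle inequality, t must be less than 70.50 + 18.83 = 89.33 and greater than |70.50 − 18.83| = 51.67.

51.67 < t < 89.33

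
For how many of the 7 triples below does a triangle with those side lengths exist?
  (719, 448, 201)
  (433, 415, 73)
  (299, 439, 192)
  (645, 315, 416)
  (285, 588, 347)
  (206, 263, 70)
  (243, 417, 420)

(201,448,719): 201+448 ≤ 719 → not valid
(73,415,433): 73+415 > 433 → valid
(192,299,439): 192+299 > 439 → valid
(315,416,645): 315+416 > 645 → valid
(285,347,588): 285+347 > 588 → valid
(70,206,263): 70+206 > 263 → valid
(243,417,420): 243+417 > 420 → valid
6 of the 7 triples form a triangle.

6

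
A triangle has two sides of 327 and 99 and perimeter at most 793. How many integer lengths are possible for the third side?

139

Triangle inequality: 228 < x < 426. Perimeter ≤ 793 gives x ≤ 793 − 327 − 99 = 367.
So 228 < x ≤ 367; integers 229 through 367: 139 values.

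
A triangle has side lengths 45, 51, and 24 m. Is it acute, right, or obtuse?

right

Compare the square of the longest side to the sum of squares of the other two: 24² + 45² = 2601 = 51².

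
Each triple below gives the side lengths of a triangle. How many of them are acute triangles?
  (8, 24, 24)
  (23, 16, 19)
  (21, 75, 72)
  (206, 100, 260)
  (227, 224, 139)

3

(8,24,24): 8²+24² = 640 > 576 = 24² → acute
(23,16,19): 16²+19² = 617 > 529 = 23² → acute
(21,75,72): 21²+72² = 5625 = 75² → right
(206,100,260): 100²+206² = 52436 < 67600 = 260² → obtuse
(227,224,139): 139²+224² = 69497 > 51529 = 227² → acute
3 of the 5 are acute.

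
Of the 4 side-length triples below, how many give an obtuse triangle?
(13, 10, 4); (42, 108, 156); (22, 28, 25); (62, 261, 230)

(13,10,4): 4²+10² = 116 < 169 = 13² → obtuse
(42,108,156): 42+108 ≤ 156, not a triangle
(22,28,25): 22²+25² = 1109 > 784 = 28² → acute
(62,261,230): 62²+230² = 56744 < 68121 = 261² → obtuse
2 of the 4 are obtuse.

2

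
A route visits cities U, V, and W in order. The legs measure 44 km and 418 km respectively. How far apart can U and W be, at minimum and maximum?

By the triangle inequality, |44 − 418| ≤ UW ≤ 44 + 418.

374 ≤ UW ≤ 462 km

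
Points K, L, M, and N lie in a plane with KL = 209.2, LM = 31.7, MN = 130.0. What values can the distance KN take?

The maximum is all hops collinear in one direction: 209.2 + 31.7 + 130.0 = 370.9.
The longest hop is 209.2; the others sum to 161.7. Folding the others back against it leaves at least 209.2 − 161.7 = 47.5.

47.5 ≤ KN ≤ 370.9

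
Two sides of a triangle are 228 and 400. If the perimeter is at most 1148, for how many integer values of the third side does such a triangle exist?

Triangle inequality: 172 < x < 628. Perimeter ≤ 1148 gives x ≤ 1148 − 228 − 400 = 520.
So 172 < x ≤ 520; integers 173 through 520: 348 values.

348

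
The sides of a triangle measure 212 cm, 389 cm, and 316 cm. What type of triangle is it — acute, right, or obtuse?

obtuse

Compare the square of the longest side to the sum of squares of the other two: 212² + 316² = 144800 < 151321 = 389².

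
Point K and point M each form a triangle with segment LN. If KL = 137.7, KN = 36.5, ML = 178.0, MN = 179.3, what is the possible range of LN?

101.2 < LN < 174.2

From triangle KLN: |137.7 − 36.5| < LN < 137.7 + 36.5, i.e. 101.2 < LN < 174.2.
From triangle MLN: 1.3 < LN < 357.3.
Both must hold, so LN lies in the intersection.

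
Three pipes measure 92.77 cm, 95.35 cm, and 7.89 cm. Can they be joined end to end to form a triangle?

Yes

The longest side is 95.35, and the other two sum to 100.66.
Since 100.66 > 95.35, the triangle inequality holds.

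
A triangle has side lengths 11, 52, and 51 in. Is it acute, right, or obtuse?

acute

Compare the square of the longest side to the sum of squares of the other two: 11² + 51² = 2722 > 2704 = 52².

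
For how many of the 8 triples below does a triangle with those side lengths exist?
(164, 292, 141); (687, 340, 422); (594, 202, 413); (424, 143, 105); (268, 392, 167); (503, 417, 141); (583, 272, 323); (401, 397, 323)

7

(141,164,292): 141+164 > 292 → valid
(340,422,687): 340+422 > 687 → valid
(202,413,594): 202+413 > 594 → valid
(105,143,424): 105+143 ≤ 424 → not valid
(167,268,392): 167+268 > 392 → valid
(141,417,503): 141+417 > 503 → valid
(272,323,583): 272+323 > 583 → valid
(323,397,401): 323+397 > 401 → valid
7 of the 8 triples form a triangle.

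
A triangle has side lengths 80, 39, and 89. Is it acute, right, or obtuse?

right

Compare the square of the longest side to the sum of squares of the other two: 39² + 80² = 7921 = 89².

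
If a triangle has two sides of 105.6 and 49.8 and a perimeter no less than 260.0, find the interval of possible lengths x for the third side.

Triangle inequality alone gives 55.8 < x < 155.4.
The perimeter condition gives x ≥ 260.0 − 105.6 − 49.8 = 104.6.
Intersecting the two: 104.6 ≤ x < 155.4.

104.6 ≤ x < 155.4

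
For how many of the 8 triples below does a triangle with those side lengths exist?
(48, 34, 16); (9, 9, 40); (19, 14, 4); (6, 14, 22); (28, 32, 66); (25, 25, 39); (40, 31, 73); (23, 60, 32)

(16,34,48): 16+34 > 48 → valid
(9,9,40): 9+9 ≤ 40 → not valid
(4,14,19): 4+14 ≤ 19 → not valid
(6,14,22): 6+14 ≤ 22 → not valid
(28,32,66): 28+32 ≤ 66 → not valid
(25,25,39): 25+25 > 39 → valid
(31,40,73): 31+40 ≤ 73 → not valid
(23,32,60): 23+32 ≤ 60 → not valid
2 of the 8 triples form a triangle.

2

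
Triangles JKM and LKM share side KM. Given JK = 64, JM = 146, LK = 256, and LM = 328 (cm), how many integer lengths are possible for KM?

127

From triangle JKM: 82 < KM < 210.
From triangle LKM: 72 < KM < 584.
Intersection: 82 < KM < 210, so integers 83 through 209: 127 values.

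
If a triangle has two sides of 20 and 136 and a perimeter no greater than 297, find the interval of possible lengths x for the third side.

116 < x ≤ 141

Triangle inequality alone gives 116 < x < 156.
The perimeter condition gives x ≤ 297 − 20 − 136 = 141.
Intersecting the two: 116 < x ≤ 141.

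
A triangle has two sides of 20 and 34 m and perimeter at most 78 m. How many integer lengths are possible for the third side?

Triangle inequality: 14 < x < 54. Perimeter ≤ 78 gives x ≤ 78 − 20 − 34 = 24.
So 14 < x ≤ 24; integers 15 through 24: 10 values.

10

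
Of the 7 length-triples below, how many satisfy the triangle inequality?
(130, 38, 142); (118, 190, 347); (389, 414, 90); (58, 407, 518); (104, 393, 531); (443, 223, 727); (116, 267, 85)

(38,130,142): 38+130 > 142 → valid
(118,190,347): 118+190 ≤ 347 → not valid
(90,389,414): 90+389 > 414 → valid
(58,407,518): 58+407 ≤ 518 → not valid
(104,393,531): 104+393 ≤ 531 → not valid
(223,443,727): 223+443 ≤ 727 → not valid
(85,116,267): 85+116 ≤ 267 → not valid
2 of the 7 triples form a triangle.

2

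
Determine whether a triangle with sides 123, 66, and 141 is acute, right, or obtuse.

obtuse

Compare the square of the longest side to the sum of squares of the other two: 66² + 123² = 19485 < 19881 = 141².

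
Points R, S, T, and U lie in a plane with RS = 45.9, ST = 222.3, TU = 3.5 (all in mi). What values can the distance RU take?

172.9 ≤ RU ≤ 271.7 mi

The maximum is all hops collinear in one direction: 45.9 + 222.3 + 3.5 = 271.7.
The longest hop is 222.3; the others sum to 49.4. Folding the others back against it leaves at least 222.3 − 49.4 = 172.9.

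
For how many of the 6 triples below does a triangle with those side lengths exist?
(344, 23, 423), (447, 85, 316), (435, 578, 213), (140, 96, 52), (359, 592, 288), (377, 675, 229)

(23,344,423): 23+344 ≤ 423 → not valid
(85,316,447): 85+316 ≤ 447 → not valid
(213,435,578): 213+435 > 578 → valid
(52,96,140): 52+96 > 140 → valid
(288,359,592): 288+359 > 592 → valid
(229,377,675): 229+377 ≤ 675 → not valid
3 of the 6 triples form a triangle.

3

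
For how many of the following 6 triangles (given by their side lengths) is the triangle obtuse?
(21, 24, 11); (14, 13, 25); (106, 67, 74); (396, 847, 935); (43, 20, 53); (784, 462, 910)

4

(21,24,11): 11²+21² = 562 < 576 = 24² → obtuse
(14,13,25): 13²+14² = 365 < 625 = 25² → obtuse
(106,67,74): 67²+74² = 9965 < 11236 = 106² → obtuse
(396,847,935): 396²+847² = 874225 = 935² → right
(43,20,53): 20²+43² = 2249 < 2809 = 53² → obtuse
(784,462,910): 462²+784² = 828100 = 910² → right
4 of the 6 are obtuse.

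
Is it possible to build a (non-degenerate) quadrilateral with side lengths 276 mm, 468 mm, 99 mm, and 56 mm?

For a quadrilateral, each side must be shorter than the sum of the others.
Here the longest side is 468, but the remaining 3 sides sum to only 431.

No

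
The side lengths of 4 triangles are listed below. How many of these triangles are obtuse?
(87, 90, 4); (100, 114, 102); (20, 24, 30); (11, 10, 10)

(87,90,4): 4²+87² = 7585 < 8100 = 90² → obtuse
(100,114,102): 100²+102² = 20404 > 12996 = 114² → acute
(20,24,30): 20²+24² = 976 > 900 = 30² → acute
(11,10,10): 10²+10² = 200 > 121 = 11² → acute
1 of the 4 is obtuse.

1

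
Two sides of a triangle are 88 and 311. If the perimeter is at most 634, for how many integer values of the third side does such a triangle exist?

Triangle inequality: 223 < x < 399. Perimeter ≤ 634 gives x ≤ 634 − 88 − 311 = 235.
So 223 < x ≤ 235; integers 224 through 235: 12 values.

12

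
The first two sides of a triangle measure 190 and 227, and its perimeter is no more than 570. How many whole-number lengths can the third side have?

116

Triangle inequality: 37 < x < 417. Perimeter ≤ 570 gives x ≤ 570 − 190 − 227 = 153.
So 37 < x ≤ 153; integers 38 through 153: 116 values.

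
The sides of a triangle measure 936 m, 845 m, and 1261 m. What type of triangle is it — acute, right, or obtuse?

Compare the square of the longest side to the sum of squares of the other two: 845² + 936² = 1590121 = 1261².

right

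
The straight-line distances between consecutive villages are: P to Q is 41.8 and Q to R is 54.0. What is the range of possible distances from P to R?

By the triangle inequality, |41.8 − 54.0| ≤ PR ≤ 41.8 + 54.0.

12.2 ≤ PR ≤ 95.8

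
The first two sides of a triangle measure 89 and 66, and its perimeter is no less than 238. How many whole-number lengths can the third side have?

Triangle inequality: 23 < x < 155. Perimeter ≥ 238 gives x ≥ 238 − 89 − 66 = 83.
So 83 ≤ x < 155; integers 83 through 154: 72 values.

72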